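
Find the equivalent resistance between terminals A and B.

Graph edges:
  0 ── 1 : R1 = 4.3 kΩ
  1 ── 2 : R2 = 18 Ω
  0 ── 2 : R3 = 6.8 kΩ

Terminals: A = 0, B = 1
Reduce the network between node 0 (A) and node 1 (B) by series/parallel combination:
  Rs1 = R3 + R2 (series, joined only at node 2) = 6800 + 18 = 6818 Ω
  Rp1 = R1 ‖ Rs1 (parallel, both between nodes 0 and 1) = 1/(1/4300 + 1/6818) = 2637 Ω
R_eq = 2.637 kΩ

Final answer: 2.637 kΩ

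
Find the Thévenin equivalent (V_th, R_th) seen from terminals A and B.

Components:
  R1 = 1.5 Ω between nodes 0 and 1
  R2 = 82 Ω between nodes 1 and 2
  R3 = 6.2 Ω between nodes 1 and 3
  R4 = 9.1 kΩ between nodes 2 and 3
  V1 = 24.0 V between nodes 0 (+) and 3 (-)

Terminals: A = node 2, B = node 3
Step 1 — V_th is the open-circuit voltage V_A - V_B (nothing connected across the terminals).
Nodal analysis, taking node 3 as the 0 V reference.
Source V1 fixes V_0 = 24 V.
KCL at each unknown node (sum of currents leaving = 0; resistances in Ω):
  Node 1: (V_1 - 24)/1.5 + (V_1 - V_2)/82 + (V_1 - 0)/6.2 = 0
  Node 2: (V_2 - V_1)/82 + (V_2 - 0)/9100 = 0
Collecting terms (coefficients in siemens):
  0.8402·V_1 - 0.0122·V_2 = 16
  0.01231·V_2 - 0.0122·V_1 = 0
Determinant D = (0.8402)(0.01231) - (-0.0122)(-0.0122) = 0.01019
V_1 = [(16)(0.01231) - (-0.0122)(0)]/D = 19.32 V
V_2 = [(0.8402)(0) - (16)(-0.0122)]/D = 19.15 V
V_th = V_2 - V_3 = 19.15 - 0 = 19.15 V
Step 2 — R_th: zero the source — replace V1 by a short circuit (node 3 merges into node 0) — and find the resistance seen between A (node 2) and B (node 0).
Reduce the network between node 2 (A) and node 0 (B) by series/parallel combination:
  Rp1 = R1 ‖ R3 (parallel, both between nodes 0 and 1) = 1/(1/1.5 + 1/6.2) = 1.208 Ω
  Rs1 = R2 + Rp1 (series, joined only at node 1) = 82 + 1.208 = 83.21 Ω
  Rp2 = R4 ‖ Rs1 (parallel, both between nodes 0 and 2) = 1/(1/9100 + 1/83.21) = 82.45 Ω
R_th = 82.45 Ω

Final answer: V_th = 19.15 V, R_th = 82.45 Ω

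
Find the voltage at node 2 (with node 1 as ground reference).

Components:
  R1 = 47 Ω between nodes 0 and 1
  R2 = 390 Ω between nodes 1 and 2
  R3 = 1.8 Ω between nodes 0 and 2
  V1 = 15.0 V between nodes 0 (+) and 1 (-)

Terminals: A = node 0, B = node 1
Nodal analysis, taking node 1 as the 0 V reference.
Source V1 fixes V_0 = 15 V.
KCL at each unknown node (sum of currents leaving = 0; resistances in Ω):
  Node 2: (V_2 - 0)/390 + (V_2 - 15)/1.8 = 0
Collecting terms: 0.5581 × V_2 = 8.333  =>  V_2 = 14.93 V
The requested potential is V_2 = 14.93 V.

Final answer: V_2 = 14.93 V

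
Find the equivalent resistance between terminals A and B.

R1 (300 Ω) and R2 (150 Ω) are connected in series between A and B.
Reduce the network between node 0 (A) and node 2 (B) by series/parallel combination:
  Rs1 = R1 + R2 (series, joined only at node 1) = 300 + 150 = 450 Ω
R_eq = 450 Ω

Final answer: 450 Ω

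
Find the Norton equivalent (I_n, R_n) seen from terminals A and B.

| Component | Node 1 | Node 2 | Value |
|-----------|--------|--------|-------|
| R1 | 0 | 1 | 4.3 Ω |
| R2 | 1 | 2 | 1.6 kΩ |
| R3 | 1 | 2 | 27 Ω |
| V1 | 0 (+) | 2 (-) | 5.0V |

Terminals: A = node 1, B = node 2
Find the Thévenin equivalent first; then I_n = V_th/R_th and R_n = R_th.
Step 1 — V_th is the open-circuit voltage V_A - V_B (nothing connected across the terminals).
Nodal analysis, taking node 2 as the 0 V reference.
Source V1 fixes V_0 = 5 V.
KCL at each unknown node (sum of currents leaving = 0; resistances in Ω):
  Node 1: (V_1 - 5)/4.3 + (V_1 - 0)/1600 + (V_1 - 0)/27 = 0
Collecting terms: 0.2702 × V_1 = 1.163  =>  V_1 = 4.303 V
V_th = V_1 - V_2 = 4.303 - 0 = 4.303 V
Step 2 — R_th: zero the source — replace V1 by a short circuit (node 2 merges into node 0) — and find the resistance seen between A (node 1) and B (node 0).
Reduce the network between node 1 (A) and node 0 (B) by series/parallel combination:
  Rp1 = R1 ‖ R2 ‖ R3 (parallel, all between nodes 0 and 1) = 1/(1/4.3 + 1/1600 + 1/27) = 3.701 Ω
R_th = 3.701 Ω
I_n = V_th/R_th = 4.303/3.701 = 1.163 A, and R_n = R_th = 3.701 Ω

Final answer: I_n = 1.163 A, R_n = 3.701 Ω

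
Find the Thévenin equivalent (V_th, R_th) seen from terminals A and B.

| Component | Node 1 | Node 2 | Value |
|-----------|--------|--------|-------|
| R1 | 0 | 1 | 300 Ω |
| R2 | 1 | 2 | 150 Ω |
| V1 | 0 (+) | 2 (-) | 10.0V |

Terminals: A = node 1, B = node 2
Step 1 — V_th is the open-circuit voltage V_A - V_B (nothing connected across the terminals).
Nodal analysis, taking node 2 as the 0 V reference.
Source V1 fixes V_0 = 10 V.
KCL at each unknown node (sum of currents leaving = 0; resistances in Ω):
  Node 1: (V_1 - 10)/300 + (V_1 - 0)/150 = 0
Collecting terms: 0.01 × V_1 = 0.03333  =>  V_1 = 3.333 V
V_th = V_1 - V_2 = 3.333 - 0 = 3.333 V
Step 2 — R_th: zero the source — replace V1 by a short circuit (node 2 merges into node 0) — and find the resistance seen between A (node 1) and B (node 0).
Reduce the network between node 1 (A) and node 0 (B) by series/parallel combination:
  Rp1 = R1 ‖ R2 (parallel, both between nodes 0 and 1) = 1/(1/300 + 1/150) = 100 Ω
R_th = 100 Ω

Final answer: V_th = 3.333 V, R_th = 100 Ω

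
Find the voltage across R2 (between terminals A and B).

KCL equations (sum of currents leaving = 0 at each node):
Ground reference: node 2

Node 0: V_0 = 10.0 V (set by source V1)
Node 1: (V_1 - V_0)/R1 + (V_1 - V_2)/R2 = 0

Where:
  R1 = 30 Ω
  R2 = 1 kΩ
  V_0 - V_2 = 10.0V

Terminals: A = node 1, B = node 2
R1 and R2 are in series across V1 (node 0 → node 1 → node 2), and the output A–B is taken across R2, so this is a voltage divider.
Series current: I = V1/(R1 + R2) = 10/(30 + 1000) = 10/1030 = 0.009709 A
V_R2 = I × R2 = V1 × R2/(R1 + R2) = 10 × 1000/1030 = 9.709 V

Final answer: 9.709 V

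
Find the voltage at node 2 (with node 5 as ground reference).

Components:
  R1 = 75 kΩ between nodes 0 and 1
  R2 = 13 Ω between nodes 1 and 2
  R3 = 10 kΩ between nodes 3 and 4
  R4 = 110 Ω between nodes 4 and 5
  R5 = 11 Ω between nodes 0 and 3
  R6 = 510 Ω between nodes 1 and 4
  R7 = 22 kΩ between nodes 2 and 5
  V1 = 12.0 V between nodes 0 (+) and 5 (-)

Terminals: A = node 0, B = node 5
Nodal analysis, taking node 5 as the 0 V reference.
Source V1 fixes V_0 = 12 V.
KCL at each unknown node (sum of currents leaving = 0; resistances in Ω):
  Node 1: (V_1 - 12)/75000 + (V_1 - V_2)/13 + (V_1 - V_4)/510 = 0
  Node 2: (V_2 - V_1)/13 + (V_2 - 0)/22000 = 0
  Node 3: (V_3 - V_4)/10000 + (V_3 - 12)/11 = 0
  Node 4: (V_4 - V_3)/10000 + (V_4 - 0)/110 + (V_4 - V_1)/510 = 0
Collecting terms (coefficients in siemens):
  0.0789·V_1 - 0.07692·V_2 - 0.001961·V_4 = 0.00016
  0.07697·V_2 - 0.07692·V_1 = 0
  0.09101·V_3 - 0.0001·V_4 = 1.091
  0.01115·V_4 - 0.001961·V_1 - 0.0001·V_3 = 0
Solving these 4 simultaneous equations (Gaussian elimination) gives:
  V_1 = 0.2214 V, V_2 = 0.2213 V, V_3 = 11.99 V, V_4 = 0.1464 V
The requested potential is V_2 = 0.2213 V.

Final answer: V_2 = 0.2213 V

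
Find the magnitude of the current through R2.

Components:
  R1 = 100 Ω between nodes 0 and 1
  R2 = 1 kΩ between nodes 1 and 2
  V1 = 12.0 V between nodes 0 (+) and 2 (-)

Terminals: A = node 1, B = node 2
Nodal analysis, taking node 2 as the 0 V reference.
Source V1 fixes V_0 = 12 V.
KCL at each unknown node (sum of currents leaving = 0; resistances in Ω):
  Node 1: (V_1 - 12)/100 + (V_1 - 0)/1000 = 0
Collecting terms: 0.011 × V_1 = 0.12  =>  V_1 = 10.91 V
I_R2 = (V_1 - V_2)/R2 = (10.91 - 0)/1000 = 0.01091 A
|I_R2| = 0.01091 A

Final answer: |I_R2| = 0.01091 A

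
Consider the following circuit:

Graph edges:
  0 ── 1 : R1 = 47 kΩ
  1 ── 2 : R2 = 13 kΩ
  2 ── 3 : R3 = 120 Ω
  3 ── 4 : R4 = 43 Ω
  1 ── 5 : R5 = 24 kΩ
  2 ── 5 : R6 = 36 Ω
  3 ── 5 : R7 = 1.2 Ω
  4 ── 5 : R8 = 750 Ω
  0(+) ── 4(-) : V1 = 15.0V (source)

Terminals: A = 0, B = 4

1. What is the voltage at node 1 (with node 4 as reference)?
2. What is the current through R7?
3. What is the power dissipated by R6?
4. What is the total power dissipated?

Nodal analysis, taking node 4 as the 0 V reference.
Source V1 fixes V_0 = 15 V.
KCL at each unknown node (sum of currents leaving = 0; resistances in Ω):
  Node 1: (V_1 - 15)/47000 + (V_1 - V_2)/13000 + (V_1 - V_5)/24000 = 0
  Node 2: (V_2 - V_1)/13000 + (V_2 - V_3)/120 + (V_2 - V_5)/36 = 0
  Node 3: (V_3 - V_2)/120 + (V_3 - 0)/43 + (V_3 - V_5)/1.2 = 0
  Node 5: (V_5 - V_1)/24000 + (V_5 - V_2)/36 + (V_5 - V_3)/1.2 + (V_5 - 0)/750 = 0
Collecting terms (coefficients in siemens):
  0.0001399·V_1 - 0.00007692·V_2 - 0.00004167·V_5 = 0.0003191
  0.03619·V_2 - 0.00007692·V_1 - 0.008333·V_3 - 0.02778·V_5 = 0
  0.8649·V_3 - 0.008333·V_2 - 0.8333·V_5 = 0
  0.8625·V_5 - 0.00004167·V_1 - 0.02778·V_2 - 0.8333·V_3 = 0
Solving these 4 simultaneous equations (Gaussian elimination) gives:
  V_1 = 2.294 V, V_2 = 0.01603 V, V_3 = 0.01098 V, V_5 = 0.01124 V
Part 1:
  Read off the nodal solution: V_1 = 2.294 V
Part 2:
  I_R7 = (V_3 - V_5)/R7 = (0.01098 - 0.01124)/1.2 = -0.0002133 A
  Magnitude: I_R7 = 0.0002133 A
Part 3:
  I_R6 = (V_2 - V_5)/R6 = (0.01603 - 0.01124)/36 = 0.0001331 A
  P_R6 = I_R6² × R6 = (0.0001331)² × 36 = 0.0000006382 W
Part 4:
  Power in each resistor, P = (ΔV)²/R:
    P_R1 = (15 - 2.294)²/47000 = 0.003435 W
    P_R2 = (2.294 - 0.01603)²/13000 = 0.0003992 W
    P_R3 = (0.01603 - 0.01098)²/120 = 0.0000002125 W
    P_R4 = (0.01098 - 0)²/43 = 0.000002804 W
    P_R5 = (2.294 - 0.01124)²/24000 = 0.0002171 W
    P_R6 = (0.01603 - 0.01124)²/36 = 0.0000006382 W
    P_R7 = (0.01098 - 0.01124)²/1.2 = 0.00000005459 W
    P_R8 = (0 - 0.01124)²/750 = 0.0000001683 W
  P_total = P_R1 + P_R2 + P_R3 + P_R4 + P_R5 + P_R6 + P_R7 + P_R8 = 0.004055 W

Final answers:
1. V_1 = 2.294 V
2. I_R7 = 0.0002133 A
3. P_R6 = 6.382e-07 W
4. P_total = 0.004055 W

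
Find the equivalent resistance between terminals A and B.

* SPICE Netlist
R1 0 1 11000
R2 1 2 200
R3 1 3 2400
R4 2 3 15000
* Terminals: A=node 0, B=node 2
Reduce the network between node 0 (A) and node 2 (B) by series/parallel combination:
  Rs1 = R3 + R4 (series, joined only at node 3) = 2400 + 15000 = 17400 Ω
  Rp1 = R2 ‖ Rs1 (parallel, both between nodes 1 and 2) = 1/(1/200 + 1/17400) = 197.7 Ω
  Rs2 = R1 + Rp1 (series, joined only at node 1) = 11000 + 197.7 = 11200 Ω
R_eq = 11.2 kΩ

Final answer: 11.2 kΩ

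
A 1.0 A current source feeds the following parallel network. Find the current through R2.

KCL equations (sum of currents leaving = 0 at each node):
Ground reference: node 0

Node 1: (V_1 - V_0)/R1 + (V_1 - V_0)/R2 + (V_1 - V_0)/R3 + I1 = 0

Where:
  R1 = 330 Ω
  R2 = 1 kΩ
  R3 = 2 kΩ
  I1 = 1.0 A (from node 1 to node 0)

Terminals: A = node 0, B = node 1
All resistors sit directly between nodes 0 and 1, so they are in parallel and share one voltage V; the full source current 1 A splits among them.
1/R_par = 1/330 + 1/1000 + 1/2000 = 0.00453 S  =>  R_par = 220.7 Ω
V = I × R_par = 1 × 220.7 = 220.7 V
I_R2 = V/R2 = 220.7/1000 = 0.2207 A

Final answer: 0.2207 A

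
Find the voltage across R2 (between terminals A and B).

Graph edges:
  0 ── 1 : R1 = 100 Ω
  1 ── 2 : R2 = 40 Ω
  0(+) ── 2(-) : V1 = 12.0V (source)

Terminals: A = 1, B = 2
R1 and R2 are in series across V1 (node 0 → node 1 → node 2), and the output A–B is taken across R2, so this is a voltage divider.
Series current: I = V1/(R1 + R2) = 12/(100 + 40) = 12/140 = 0.08571 A
V_R2 = I × R2 = V1 × R2/(R1 + R2) = 12 × 40/140 = 3.429 V

Final answer: 3.429 V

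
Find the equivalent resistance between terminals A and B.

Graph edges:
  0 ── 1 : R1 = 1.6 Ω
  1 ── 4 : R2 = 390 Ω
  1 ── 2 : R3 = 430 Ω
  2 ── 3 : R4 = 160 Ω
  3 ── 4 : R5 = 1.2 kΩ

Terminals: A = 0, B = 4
Reduce the network between node 0 (A) and node 4 (B) by series/parallel combination:
  Rs1 = R3 + R4 (series, joined only at node 2) = 430 + 160 = 590 Ω
  Rs2 = R5 + Rs1 (series, joined only at node 3) = 1200 + 590 = 1790 Ω
  Rp1 = R2 ‖ Rs2 (parallel, both between nodes 1 and 4) = 1/(1/390 + 1/1790) = 320.2 Ω
  Rs3 = R1 + Rp1 (series, joined only at node 1) = 1.6 + 320.2 = 321.8 Ω
R_eq = 321.8 Ω

Final answer: 321.8 Ω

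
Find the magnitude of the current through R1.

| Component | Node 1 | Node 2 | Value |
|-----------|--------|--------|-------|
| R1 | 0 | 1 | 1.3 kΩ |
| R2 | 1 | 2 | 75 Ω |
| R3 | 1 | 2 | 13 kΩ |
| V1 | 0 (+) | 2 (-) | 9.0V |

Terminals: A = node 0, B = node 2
Nodal analysis, taking node 2 as the 0 V reference.
Source V1 fixes V_0 = 9 V.
KCL at each unknown node (sum of currents leaving = 0; resistances in Ω):
  Node 1: (V_1 - 9)/1300 + (V_1 - 0)/75 + (V_1 - 0)/13000 = 0
Collecting terms: 0.01418 × V_1 = 0.006923  =>  V_1 = 0.4882 V
I_R1 = (V_0 - V_1)/R1 = (9 - 0.4882)/1300 = 0.006548 A
|I_R1| = 0.006548 A

Final answer: |I_R1| = 0.006548 A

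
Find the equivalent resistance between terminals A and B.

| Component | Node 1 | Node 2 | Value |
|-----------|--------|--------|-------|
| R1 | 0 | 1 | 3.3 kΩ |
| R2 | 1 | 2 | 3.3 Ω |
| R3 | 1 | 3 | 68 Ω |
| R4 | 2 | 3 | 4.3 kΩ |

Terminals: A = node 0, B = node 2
Reduce the network between node 0 (A) and node 2 (B) by series/parallel combination:
  Rs1 = R3 + R4 (series, joined only at node 3) = 68 + 4300 = 4368 Ω
  Rp1 = R2 ‖ Rs1 (parallel, both between nodes 1 and 2) = 1/(1/3.3 + 1/4368) = 3.298 Ω
  Rs2 = R1 + Rp1 (series, joined only at node 1) = 3300 + 3.298 = 3303 Ω
R_eq = 3.303 kΩ

Final answer: 3.303 kΩ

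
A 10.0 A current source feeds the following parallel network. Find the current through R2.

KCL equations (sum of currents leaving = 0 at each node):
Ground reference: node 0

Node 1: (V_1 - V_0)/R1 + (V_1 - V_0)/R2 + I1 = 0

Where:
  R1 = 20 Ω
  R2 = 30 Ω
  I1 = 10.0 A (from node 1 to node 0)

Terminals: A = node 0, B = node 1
All resistors sit directly between nodes 0 and 1, so they are in parallel and share one voltage V; the full source current 10 A splits among them.
1/R_par = 1/20 + 1/30 = 0.08333 S  =>  R_par = 12 Ω
V = I × R_par = 10 × 12 = 120 V
I_R2 = V/R2 = 120/30 = 4 A

Final answer: 4 A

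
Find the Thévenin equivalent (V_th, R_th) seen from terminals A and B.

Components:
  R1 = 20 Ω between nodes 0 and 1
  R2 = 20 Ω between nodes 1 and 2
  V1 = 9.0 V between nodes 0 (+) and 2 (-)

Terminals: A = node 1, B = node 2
Step 1 — V_th is the open-circuit voltage V_A - V_B (nothing connected across the terminals).
Nodal analysis, taking node 2 as the 0 V reference.
Source V1 fixes V_0 = 9 V.
KCL at each unknown node (sum of currents leaving = 0; resistances in Ω):
  Node 1: (V_1 - 9)/20 + (V_1 - 0)/20 = 0
Collecting terms: 0.1 × V_1 = 0.45  =>  V_1 = 4.5 V
V_th = V_1 - V_2 = 4.5 - 0 = 4.5 V
Step 2 — R_th: zero the source — replace V1 by a short circuit (node 2 merges into node 0) — and find the resistance seen between A (node 1) and B (node 0).
Reduce the network between node 1 (A) and node 0 (B) by series/parallel combination:
  Rp1 = R1 ‖ R2 (parallel, both between nodes 0 and 1) = 1/(1/20 + 1/20) = 10 Ω
R_th = 10 Ω

Final answer: V_th = 4.5 V, R_th = 10 Ω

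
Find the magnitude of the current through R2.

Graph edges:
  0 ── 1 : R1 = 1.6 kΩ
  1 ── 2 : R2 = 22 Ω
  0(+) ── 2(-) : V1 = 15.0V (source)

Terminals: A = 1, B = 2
Nodal analysis, taking node 2 as the 0 V reference.
Source V1 fixes V_0 = 15 V.
KCL at each unknown node (sum of currents leaving = 0; resistances in Ω):
  Node 1: (V_1 - 15)/1600 + (V_1 - 0)/22 = 0
Collecting terms: 0.04608 × V_1 = 0.009375  =>  V_1 = 0.2035 V
I_R2 = (V_1 - V_2)/R2 = (0.2035 - 0)/22 = 0.009248 A
|I_R2| = 0.009248 A

Final answer: |I_R2| = 0.009248 A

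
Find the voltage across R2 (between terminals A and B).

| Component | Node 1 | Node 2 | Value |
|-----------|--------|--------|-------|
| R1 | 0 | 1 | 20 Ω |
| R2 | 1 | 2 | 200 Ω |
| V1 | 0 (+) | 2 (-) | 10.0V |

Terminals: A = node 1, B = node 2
R1 and R2 are in series across V1 (node 0 → node 1 → node 2), and the output A–B is taken across R2, so this is a voltage divider.
Series current: I = V1/(R1 + R2) = 10/(20 + 200) = 10/220 = 0.04545 A
V_R2 = I × R2 = V1 × R2/(R1 + R2) = 10 × 200/220 = 9.091 V

Final answer: 9.091 V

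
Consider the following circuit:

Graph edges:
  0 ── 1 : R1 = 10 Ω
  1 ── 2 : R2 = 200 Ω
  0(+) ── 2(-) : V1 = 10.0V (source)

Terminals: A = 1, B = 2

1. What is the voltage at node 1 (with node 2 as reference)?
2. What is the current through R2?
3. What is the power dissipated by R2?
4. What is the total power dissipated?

Nodal analysis, taking node 2 as the 0 V reference.
Source V1 fixes V_0 = 10 V.
KCL at each unknown node (sum of currents leaving = 0; resistances in Ω):
  Node 1: (V_1 - 10)/10 + (V_1 - 0)/200 = 0
Collecting terms: 0.105 × V_1 = 1  =>  V_1 = 9.524 V
Part 1:
  Read off the nodal solution: V_1 = 9.524 V
Part 2:
  I_R2 = (V_1 - V_2)/R2 = (9.524 - 0)/200 = 0.04762 A
  Magnitude: I_R2 = 0.04762 A
Part 3:
  I_R2 = (V_1 - V_2)/R2 = (9.524 - 0)/200 = 0.04762 A
  P_R2 = I_R2² × R2 = (0.04762)² × 200 = 0.4535 W
Part 4:
  Power in each resistor, P = (ΔV)²/R:
    P_R1 = (10 - 9.524)²/10 = 0.02268 W
    P_R2 = (9.524 - 0)²/200 = 0.4535 W
  P_total = P_R1 + P_R2 = 0.4762 W

Final answers:
1. V_1 = 9.524 V
2. I_R2 = 0.04762 A
3. P_R2 = 0.4535 W
4. P_total = 0.4762 W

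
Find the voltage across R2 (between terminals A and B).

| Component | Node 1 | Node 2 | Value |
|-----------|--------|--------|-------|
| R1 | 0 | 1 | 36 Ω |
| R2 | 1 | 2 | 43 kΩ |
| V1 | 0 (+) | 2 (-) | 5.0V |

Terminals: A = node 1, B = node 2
R1 and R2 are in series across V1 (node 0 → node 1 → node 2), and the output A–B is taken across R2, so this is a voltage divider.
Series current: I = V1/(R1 + R2) = 5/(36 + 43000) = 5/43040 = 0.0001162 A
V_R2 = I × R2 = V1 × R2/(R1 + R2) = 5 × 43000/43040 = 4.996 V

Final answer: 4.996 V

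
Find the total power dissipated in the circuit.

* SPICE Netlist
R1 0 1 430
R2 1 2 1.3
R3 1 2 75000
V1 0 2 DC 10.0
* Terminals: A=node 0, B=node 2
Nodal analysis, taking node 2 as the 0 V reference.
Source V1 fixes V_0 = 10 V.
KCL at each unknown node (sum of currents leaving = 0; resistances in Ω):
  Node 1: (V_1 - 10)/430 + (V_1 - 0)/1.3 + (V_1 - 0)/75000 = 0
Collecting terms: 0.7716 × V_1 = 0.02326  =>  V_1 = 0.03014 V
Power in each resistor, P = (ΔV)²/R:
  P_R1 = (10 - 0.03014)²/430 = 0.2312 W
  P_R2 = (0.03014 - 0)²/1.3 = 0.0006988 W
  P_R3 = (0.03014 - 0)²/75000 = 0.00000001211 W
P_total = P_R1 + P_R2 + P_R3 = 0.2319 W

Final answer: 0.2319 W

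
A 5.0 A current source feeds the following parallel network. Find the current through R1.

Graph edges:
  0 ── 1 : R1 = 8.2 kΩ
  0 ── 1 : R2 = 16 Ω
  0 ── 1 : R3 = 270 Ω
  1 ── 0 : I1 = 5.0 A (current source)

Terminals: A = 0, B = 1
All resistors sit directly between nodes 0 and 1, so they are in parallel and share one voltage V; the full source current 5 A splits among them.
1/R_par = 1/8200 + 1/16 + 1/270 = 0.06633 S  =>  R_par = 15.08 Ω
V = I × R_par = 5 × 15.08 = 75.39 V
I_R1 = V/R1 = 75.39/8200 = 0.009193 A

Final answer: 0.009193 A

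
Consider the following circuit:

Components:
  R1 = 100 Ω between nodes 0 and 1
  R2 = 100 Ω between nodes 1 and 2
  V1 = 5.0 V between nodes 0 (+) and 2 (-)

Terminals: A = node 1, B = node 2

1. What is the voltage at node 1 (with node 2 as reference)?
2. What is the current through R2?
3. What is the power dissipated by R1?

Nodal analysis, taking node 2 as the 0 V reference.
Source V1 fixes V_0 = 5 V.
KCL at each unknown node (sum of currents leaving = 0; resistances in Ω):
  Node 1: (V_1 - 5)/100 + (V_1 - 0)/100 = 0
Collecting terms: 0.02 × V_1 = 0.05  =>  V_1 = 2.5 V
Part 1:
  Read off the nodal solution: V_1 = 2.5 V
Part 2:
  I_R2 = (V_1 - V_2)/R2 = (2.5 - 0)/100 = 0.025 A
  Magnitude: I_R2 = 0.025 A
Part 3:
  I_R1 = (V_0 - V_1)/R1 = (5 - 2.5)/100 = 0.025 A
  P_R1 = I_R1² × R1 = (0.025)² × 100 = 0.0625 W

Final answers:
1. V_1 = 2.5 V
2. I_R2 = 0.025 A
3. P_R1 = 0.0625 W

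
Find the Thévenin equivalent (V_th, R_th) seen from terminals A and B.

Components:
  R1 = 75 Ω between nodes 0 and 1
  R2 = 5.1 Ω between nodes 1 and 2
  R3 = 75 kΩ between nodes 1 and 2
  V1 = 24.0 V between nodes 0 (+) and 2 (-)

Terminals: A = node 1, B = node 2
Step 1 — V_th is the open-circuit voltage V_A - V_B (nothing connected across the terminals).
Nodal analysis, taking node 2 as the 0 V reference.
Source V1 fixes V_0 = 24 V.
KCL at each unknown node (sum of currents leaving = 0; resistances in Ω):
  Node 1: (V_1 - 24)/75 + (V_1 - 0)/5.1 + (V_1 - 0)/75000 = 0
Collecting terms: 0.2094 × V_1 = 0.32  =>  V_1 = 1.528 V
V_th = V_1 - V_2 = 1.528 - 0 = 1.528 V
Step 2 — R_th: zero the source — replace V1 by a short circuit (node 2 merges into node 0) — and find the resistance seen between A (node 1) and B (node 0).
Reduce the network between node 1 (A) and node 0 (B) by series/parallel combination:
  Rp1 = R1 ‖ R2 ‖ R3 (parallel, all between nodes 0 and 1) = 1/(1/75 + 1/5.1 + 1/75000) = 4.775 Ω
R_th = 4.775 Ω

Final answer: V_th = 1.528 V, R_th = 4.775 Ω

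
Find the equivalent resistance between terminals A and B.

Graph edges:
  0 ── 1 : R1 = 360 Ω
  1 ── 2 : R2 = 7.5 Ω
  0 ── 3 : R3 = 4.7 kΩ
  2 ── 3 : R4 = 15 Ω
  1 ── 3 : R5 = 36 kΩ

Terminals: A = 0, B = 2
The network is not a plain series/parallel combination. Inject a 1 A test current into terminal A (node 0) and return it from terminal B (node 2); then R_eq = V_A / (1 A).
Nodal analysis, taking node 2 as the 0 V reference.
Current source I_test pushes 1 A into node 0 and draws it out of node 2.
KCL at each unknown node (sum of currents leaving = 0; resistances in Ω):
  Node 0: (V_0 - V_1)/360 + (V_0 - V_3)/4700 - 1 = 0
  Node 1: (V_1 - V_0)/360 + (V_1 - 0)/7.5 + (V_1 - V_3)/36000 = 0
  Node 3: (V_3 - V_0)/4700 + (V_3 - V_1)/36000 + (V_3 - 0)/15 = 0
Collecting terms (coefficients in siemens):
  0.002991·V_0 - 0.002778·V_1 - 0.0002128·V_3 = 1
  0.1361·V_1 - 0.002778·V_0 - 0.00002778·V_3 = 0
  0.06691·V_3 - 0.0002128·V_0 - 0.00002778·V_1 = 0
Solving these 3 simultaneous equations (Gaussian elimination) gives:
  V_0 = 340.9 V, V_1 = 6.956 V, V_3 = 1.087 V
R_eq = V_0 / 1 A = 340.9 Ω

Final answer: 340.9 Ω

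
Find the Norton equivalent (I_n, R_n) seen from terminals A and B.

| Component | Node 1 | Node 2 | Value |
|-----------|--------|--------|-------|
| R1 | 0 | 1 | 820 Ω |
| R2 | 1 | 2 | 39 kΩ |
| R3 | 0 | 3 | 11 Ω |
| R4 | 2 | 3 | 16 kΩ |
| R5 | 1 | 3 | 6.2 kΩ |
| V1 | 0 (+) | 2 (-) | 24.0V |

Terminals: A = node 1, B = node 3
Find the Thévenin equivalent first; then I_n = V_th/R_th and R_n = R_th.
Step 1 — V_th is the open-circuit voltage V_A - V_B (nothing connected across the terminals).
Nodal analysis, taking node 2 as the 0 V reference.
Source V1 fixes V_0 = 24 V.
KCL at each unknown node (sum of currents leaving = 0; resistances in Ω):
  Node 1: (V_1 - 24)/820 + (V_1 - 0)/39000 + (V_1 - V_3)/6200 = 0
  Node 3: (V_3 - 24)/11 + (V_3 - 0)/16000 + (V_3 - V_1)/6200 = 0
Collecting terms (coefficients in siemens):
  0.001406·V_1 - 0.0001613·V_3 = 0.02927
  0.09113·V_3 - 0.0001613·V_1 = 2.182
Determinant D = (0.001406)(0.09113) - (-0.0001613)(-0.0001613) = 0.0001281
V_1 = [(0.02927)(0.09113) - (-0.0001613)(2.182)]/D = 23.56 V
V_3 = [(0.001406)(2.182) - (0.02927)(-0.0001613)]/D = 23.98 V
V_th = V_1 - V_3 = 23.56 - 23.98 = -0.4223 V
Step 2 — R_th: zero the source — replace V1 by a short circuit (node 2 merges into node 0) — and find the resistance seen between A (node 1) and B (node 3).
Reduce the network between node 1 (A) and node 3 (B) by series/parallel combination:
  Rp1 = R1 ‖ R2 (parallel, both between nodes 0 and 1) = 1/(1/820 + 1/39000) = 803.1 Ω
  Rp2 = R3 ‖ R4 (parallel, both between nodes 0 and 3) = 1/(1/11 + 1/16000) = 10.99 Ω
  Rs1 = Rp1 + Rp2 (series, joined only at node 0) = 803.1 + 10.99 = 814.1 Ω
  Rp3 = R5 ‖ Rs1 (parallel, both between nodes 1 and 3) = 1/(1/6200 + 1/814.1) = 719.6 Ω
R_th = 719.6 Ω
I_n = V_th/R_th = -0.4223/719.6 = -0.0005868 A, and R_n = R_th = 719.6 Ω

Final answer: I_n = -0.0005868 A, R_n = 719.6 Ω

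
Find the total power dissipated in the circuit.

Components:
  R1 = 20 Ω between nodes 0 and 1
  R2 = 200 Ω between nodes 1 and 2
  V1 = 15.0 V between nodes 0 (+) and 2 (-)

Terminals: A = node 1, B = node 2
Nodal analysis, taking node 2 as the 0 V reference.
Source V1 fixes V_0 = 15 V.
KCL at each unknown node (sum of currents leaving = 0; resistances in Ω):
  Node 1: (V_1 - 15)/20 + (V_1 - 0)/200 = 0
Collecting terms: 0.055 × V_1 = 0.75  =>  V_1 = 13.64 V
Power in each resistor, P = (ΔV)²/R:
  P_R1 = (15 - 13.64)²/20 = 0.09298 W
  P_R2 = (13.64 - 0)²/200 = 0.9298 W
P_total = P_R1 + P_R2 = 1.023 W

Final answer: 1.023 W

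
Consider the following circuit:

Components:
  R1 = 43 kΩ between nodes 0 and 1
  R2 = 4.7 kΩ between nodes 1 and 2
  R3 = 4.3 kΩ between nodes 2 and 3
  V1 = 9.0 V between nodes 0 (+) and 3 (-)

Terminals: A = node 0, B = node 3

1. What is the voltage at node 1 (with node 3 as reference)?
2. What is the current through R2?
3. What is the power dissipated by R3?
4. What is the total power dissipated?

Nodal analysis, taking node 3 as the 0 V reference.
Source V1 fixes V_0 = 9 V.
KCL at each unknown node (sum of currents leaving = 0; resistances in Ω):
  Node 1: (V_1 - 9)/43000 + (V_1 - V_2)/4700 = 0
  Node 2: (V_2 - V_1)/4700 + (V_2 - 0)/4300 = 0
Collecting terms (coefficients in siemens):
  0.000236·V_1 - 0.0002128·V_2 = 0.0002093
  0.0004453·V_2 - 0.0002128·V_1 = 0
Determinant D = (0.000236)(0.0004453) - (-0.0002128)(-0.0002128) = 0.00000005984
V_1 = [(0.0002093)(0.0004453) - (-0.0002128)(0)]/D = 1.558 V
V_2 = [(0.000236)(0) - (0.0002093)(-0.0002128)]/D = 0.7442 V
Part 1:
  Read off the nodal solution: V_1 = 1.558 V
Part 2:
  I_R2 = (V_1 - V_2)/R2 = (1.558 - 0.7442)/4700 = 0.0001731 A
  Magnitude: I_R2 = 0.0001731 A
Part 3:
  I_R3 = (V_2 - V_3)/R3 = (0.7442 - 0)/4300 = 0.0001731 A
  P_R3 = I_R3² × R3 = (0.0001731)² × 4300 = 0.0001288 W
Part 4:
  Power in each resistor, P = (ΔV)²/R:
    P_R1 = (9 - 1.558)²/43000 = 0.001288 W
    P_R2 = (1.558 - 0.7442)²/4700 = 0.0001408 W
    P_R3 = (0.7442 - 0)²/4300 = 0.0001288 W
  P_total = P_R1 + P_R2 + P_R3 = 0.001558 W

Final answers:
1. V_1 = 1.558 V
2. I_R2 = 0.0001731 A
3. P_R3 = 0.0001288 W
4. P_total = 0.001558 W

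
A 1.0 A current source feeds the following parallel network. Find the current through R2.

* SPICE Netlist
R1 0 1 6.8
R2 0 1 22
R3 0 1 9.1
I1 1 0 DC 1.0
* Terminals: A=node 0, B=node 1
All resistors sit directly between nodes 0 and 1, so they are in parallel and share one voltage V; the full source current 1 A splits among them.
1/R_par = 1/6.8 + 1/22 + 1/9.1 = 0.3024 S  =>  R_par = 3.307 Ω
V = I × R_par = 1 × 3.307 = 3.307 V
I_R2 = V/R2 = 3.307/22 = 0.1503 A

Final answer: 0.1503 A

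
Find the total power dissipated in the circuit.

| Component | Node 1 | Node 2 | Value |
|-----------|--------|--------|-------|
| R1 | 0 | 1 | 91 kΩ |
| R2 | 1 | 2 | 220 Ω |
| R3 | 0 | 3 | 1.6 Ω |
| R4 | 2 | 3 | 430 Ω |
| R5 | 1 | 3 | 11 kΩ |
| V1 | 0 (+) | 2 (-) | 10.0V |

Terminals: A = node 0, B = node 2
Nodal analysis, taking node 2 as the 0 V reference.
Source V1 fixes V_0 = 10 V.
KCL at each unknown node (sum of currents leaving = 0; resistances in Ω):
  Node 1: (V_1 - 10)/91000 + (V_1 - 0)/220 + (V_1 - V_3)/11000 = 0
  Node 3: (V_3 - 10)/1.6 + (V_3 - 0)/430 + (V_3 - V_1)/11000 = 0
Collecting terms (coefficients in siemens):
  0.004647·V_1 - 0.00009091·V_3 = 0.0001099
  0.6274·V_3 - 0.00009091·V_1 = 6.25
Determinant D = (0.004647)(0.6274) - (-0.00009091)(-0.00009091) = 0.002916
V_1 = [(0.0001099)(0.6274) - (-0.00009091)(6.25)]/D = 0.2185 V
V_3 = [(0.004647)(6.25) - (0.0001099)(-0.00009091)]/D = 9.962 V
Power in each resistor, P = (ΔV)²/R:
  P_R1 = (10 - 0.2185)²/91000 = 0.001051 W
  P_R2 = (0.2185 - 0)²/220 = 0.000217 W
  P_R3 = (10 - 9.962)²/1.6 = 0.0009256 W
  P_R4 = (0 - 9.962)²/430 = 0.2308 W
  P_R5 = (0.2185 - 9.962)²/11000 = 0.00863 W
P_total = P_R1 + P_R2 + P_R3 + P_R4 + P_R5 = 0.2416 W

Final answer: 0.2416 W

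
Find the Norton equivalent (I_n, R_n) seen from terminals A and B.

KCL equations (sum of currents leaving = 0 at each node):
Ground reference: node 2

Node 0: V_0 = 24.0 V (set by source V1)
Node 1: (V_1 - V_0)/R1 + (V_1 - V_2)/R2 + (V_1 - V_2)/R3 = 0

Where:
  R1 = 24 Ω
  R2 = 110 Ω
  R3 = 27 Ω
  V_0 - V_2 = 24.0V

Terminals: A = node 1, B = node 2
Find the Thévenin equivalent first; then I_n = V_th/R_th and R_n = R_th.
Step 1 — V_th is the open-circuit voltage V_A - V_B (nothing connected across the terminals).
Nodal analysis, taking node 2 as the 0 V reference.
Source V1 fixes V_0 = 24 V.
KCL at each unknown node (sum of currents leaving = 0; resistances in Ω):
  Node 1: (V_1 - 24)/24 + (V_1 - 0)/110 + (V_1 - 0)/27 = 0
Collecting terms: 0.08779 × V_1 = 1  =>  V_1 = 11.39 V
V_th = V_1 - V_2 = 11.39 - 0 = 11.39 V
Step 2 — R_th: zero the source — replace V1 by a short circuit (node 2 merges into node 0) — and find the resistance seen between A (node 1) and B (node 0).
Reduce the network between node 1 (A) and node 0 (B) by series/parallel combination:
  Rp1 = R1 ‖ R2 ‖ R3 (parallel, all between nodes 0 and 1) = 1/(1/24 + 1/110 + 1/27) = 11.39 Ω
R_th = 11.39 Ω
I_n = V_th/R_th = 11.39/11.39 = 1 A, and R_n = R_th = 11.39 Ω

Final answer: I_n = 1 A, R_n = 11.39 Ω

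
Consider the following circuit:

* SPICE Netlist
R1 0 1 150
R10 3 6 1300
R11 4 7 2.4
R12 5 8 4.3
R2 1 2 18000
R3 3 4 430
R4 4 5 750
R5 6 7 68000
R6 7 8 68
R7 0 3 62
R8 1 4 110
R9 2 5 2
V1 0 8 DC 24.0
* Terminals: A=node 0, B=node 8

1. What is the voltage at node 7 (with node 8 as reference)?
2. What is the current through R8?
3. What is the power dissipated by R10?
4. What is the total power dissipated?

Nodal analysis, taking node 8 as the 0 V reference.
Source V1 fixes V_0 = 24 V.
KCL at each unknown node (sum of currents leaving = 0; resistances in Ω):
  Node 1: (V_1 - 24)/150 + (V_1 - V_2)/18000 + (V_1 - V_4)/110 = 0
  Node 2: (V_2 - V_1)/18000 + (V_2 - V_5)/2 = 0
  Node 3: (V_3 - V_4)/430 + (V_3 - 24)/62 + (V_3 - V_6)/1300 = 0
  Node 4: (V_4 - V_3)/430 + (V_4 - V_5)/750 + (V_4 - V_1)/110 + (V_4 - V_7)/2.4 = 0
  Node 5: (V_5 - V_4)/750 + (V_5 - V_2)/2 + (V_5 - 0)/4.3 = 0
  Node 6: (V_6 - V_7)/68000 + (V_6 - V_3)/1300 = 0
  Node 7: (V_7 - V_6)/68000 + (V_7 - 0)/68 + (V_7 - V_4)/2.4 = 0
Collecting terms (coefficients in siemens):
  0.01581·V_1 - 0.00005556·V_2 - 0.009091·V_4 = 0.16
  0.5001·V_2 - 0.00005556·V_1 - 0.5·V_5 = 0
  0.01922·V_3 - 0.002326·V_4 - 0.0007692·V_6 = 0.3871
  0.4294·V_4 - 0.009091·V_1 - 0.002326·V_3 - 0.001333·V_5 - 0.4167·V_7 = 0
  0.7339·V_5 - 0.5·V_2 - 0.001333·V_4 = 0
  0.0007839·V_6 - 0.0007692·V_3 - 0.00001471·V_7 = 0
  0.4314·V_7 - 0.4167·V_4 - 0.00001471·V_6 = 0
Solving these 7 simultaneous equations (Gaussian elimination) gives:
  V_1 = 13.9 V, V_2 = 0.04233 V, V_3 = 21.79 V, V_4 = 6.578 V
  V_5 = 0.04079 V, V_6 = 21.5 V, V_7 = 6.355 V
Part 1:
  Read off the nodal solution: V_7 = 6.355 V
Part 2:
  I_R8 = (V_1 - V_4)/R8 = (13.9 - 6.578)/110 = 0.06656 A
  Magnitude: I_R8 = 0.06656 A
Part 3:
  I_R10 = (V_3 - V_6)/R10 = (21.79 - 21.5)/1300 = 0.0002228 A
  P_R10 = I_R10² × R10 = (0.0002228)² × 1300 = 0.00006451 W
Part 4:
  Power in each resistor, P = (ΔV)²/R:
    P_R1 = (24 - 13.9)²/150 = 0.68 W
    P_R2 = (13.9 - 0.04233)²/18000 = 0.01067 W
    P_R3 = (21.79 - 6.578)²/430 = 0.5383 W
    P_R4 = (6.578 - 0.04079)²/750 = 0.05699 W
    P_R5 = (21.5 - 6.355)²/68000 = 0.003375 W
    P_R6 = (6.355 - 0)²/68 = 0.5938 W
    P_R7 = (24 - 21.79)²/62 = 0.0786 W
    P_R8 = (13.9 - 6.578)²/110 = 0.4874 W
    P_R9 = (0.04233 - 0.04079)²/2 = 0.000001185 W
    P_R10 = (21.79 - 21.5)²/1300 = 0.00006451 W
    P_R11 = (6.578 - 6.355)²/2.4 = 0.02086 W
    P_R12 = (0.04079 - 0)²/4.3 = 0.000387 W
  P_total = P_R1 + P_R2 + P_R3 + P_R4 + P_R5 + P_R6 + P_R7 + P_R8 + P_R9 + P_R10 + P_R11 + P_R12 = 2.47 W

Final answers:
1. V_7 = 6.355 V
2. I_R8 = 0.06656 A
3. P_R10 = 6.451e-05 W
4. P_total = 2.47 W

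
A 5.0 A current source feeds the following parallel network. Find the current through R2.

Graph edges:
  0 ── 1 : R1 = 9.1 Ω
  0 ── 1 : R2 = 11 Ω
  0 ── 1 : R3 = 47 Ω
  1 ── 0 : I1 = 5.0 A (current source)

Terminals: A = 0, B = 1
All resistors sit directly between nodes 0 and 1, so they are in parallel and share one voltage V; the full source current 5 A splits among them.
1/R_par = 1/9.1 + 1/11 + 1/47 = 0.2221 S  =>  R_par = 4.503 Ω
V = I × R_par = 5 × 4.503 = 22.51 V
I_R2 = V/R2 = 22.51/11 = 2.047 A

Final answer: 2.047 A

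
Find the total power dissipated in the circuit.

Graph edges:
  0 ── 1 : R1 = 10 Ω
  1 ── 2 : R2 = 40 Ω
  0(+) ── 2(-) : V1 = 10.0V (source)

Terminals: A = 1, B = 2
Nodal analysis, taking node 2 as the 0 V reference.
Source V1 fixes V_0 = 10 V.
KCL at each unknown node (sum of currents leaving = 0; resistances in Ω):
  Node 1: (V_1 - 10)/10 + (V_1 - 0)/40 = 0
Collecting terms: 0.125 × V_1 = 1  =>  V_1 = 8 V
Power in each resistor, P = (ΔV)²/R:
  P_R1 = (10 - 8)²/10 = 0.4 W
  P_R2 = (8 - 0)²/40 = 1.6 W
P_total = P_R1 + P_R2 = 2 W

Final answer: 2 W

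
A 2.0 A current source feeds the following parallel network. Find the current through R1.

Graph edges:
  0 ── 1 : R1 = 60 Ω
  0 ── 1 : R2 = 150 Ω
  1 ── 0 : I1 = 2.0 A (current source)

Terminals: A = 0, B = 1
All resistors sit directly between nodes 0 and 1, so they are in parallel and share one voltage V; the full source current 2 A splits among them.
1/R_par = 1/60 + 1/150 = 0.02333 S  =>  R_par = 42.86 Ω
V = I × R_par = 2 × 42.86 = 85.71 V
I_R1 = V/R1 = 85.71/60 = 1.429 A

Final answer: 1.429 A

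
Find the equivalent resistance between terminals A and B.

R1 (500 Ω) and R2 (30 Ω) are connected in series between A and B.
Reduce the network between node 0 (A) and node 2 (B) by series/parallel combination:
  Rs1 = R1 + R2 (series, joined only at node 1) = 500 + 30 = 530 Ω
R_eq = 530 Ω

Final answer: 530 Ω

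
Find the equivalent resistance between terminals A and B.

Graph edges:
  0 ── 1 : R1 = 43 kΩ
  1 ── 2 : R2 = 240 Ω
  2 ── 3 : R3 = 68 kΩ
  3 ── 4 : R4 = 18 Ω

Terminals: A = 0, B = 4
Reduce the network between node 0 (A) and node 4 (B) by series/parallel combination:
  Rs1 = R1 + R2 (series, joined only at node 1) = 43000 + 240 = 43240 Ω
  Rs2 = R3 + Rs1 (series, joined only at node 2) = 68000 + 43240 = 111200 Ω
  Rs3 = R4 + Rs2 (series, joined only at node 3) = 18 + 111200 = 111300 Ω
R_eq = 111.3 kΩ

Final answer: 111.3 kΩ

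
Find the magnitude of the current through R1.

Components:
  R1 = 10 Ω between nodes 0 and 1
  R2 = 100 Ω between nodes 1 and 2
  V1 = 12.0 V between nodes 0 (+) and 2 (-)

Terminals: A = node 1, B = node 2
Nodal analysis, taking node 2 as the 0 V reference.
Source V1 fixes V_0 = 12 V.
KCL at each unknown node (sum of currents leaving = 0; resistances in Ω):
  Node 1: (V_1 - 12)/10 + (V_1 - 0)/100 = 0
Collecting terms: 0.11 × V_1 = 1.2  =>  V_1 = 10.91 V
I_R1 = (V_0 - V_1)/R1 = (12 - 10.91)/10 = 0.1091 A
|I_R1| = 0.1091 A

Final answer: |I_R1| = 0.1091 A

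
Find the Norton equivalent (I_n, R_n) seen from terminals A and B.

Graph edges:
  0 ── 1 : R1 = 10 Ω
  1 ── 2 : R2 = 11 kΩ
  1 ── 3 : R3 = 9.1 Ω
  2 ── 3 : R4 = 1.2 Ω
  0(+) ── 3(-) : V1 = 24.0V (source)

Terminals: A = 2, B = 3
Find the Thévenin equivalent first; then I_n = V_th/R_th and R_n = R_th.
Step 1 — V_th is the open-circuit voltage V_A - V_B (nothing connected across the terminals).
Nodal analysis, taking node 3 as the 0 V reference.
Source V1 fixes V_0 = 24 V.
KCL at each unknown node (sum of currents leaving = 0; resistances in Ω):
  Node 1: (V_1 - 24)/10 + (V_1 - V_2)/11000 + (V_1 - 0)/9.1 = 0
  Node 2: (V_2 - V_1)/11000 + (V_2 - 0)/1.2 = 0
Collecting terms (coefficients in siemens):
  0.21·V_1 - 0.00009091·V_2 = 2.4
  0.8334·V_2 - 0.00009091·V_1 = 0
Determinant D = (0.21)(0.8334) - (-0.00009091)(-0.00009091) = 0.175
V_1 = [(2.4)(0.8334) - (-0.00009091)(0)]/D = 11.43 V
V_2 = [(0.21)(0) - (2.4)(-0.00009091)]/D = 0.001247 V
V_th = V_2 - V_3 = 0.001247 - 0 = 0.001247 V
Step 2 — R_th: zero the source — replace V1 by a short circuit (node 3 merges into node 0) — and find the resistance seen between A (node 2) and B (node 0).
Reduce the network between node 2 (A) and node 0 (B) by series/parallel combination:
  Rp1 = R1 ‖ R3 (parallel, both between nodes 0 and 1) = 1/(1/10 + 1/9.1) = 4.764 Ω
  Rs1 = R2 + Rp1 (series, joined only at node 1) = 11000 + 4.764 = 11000 Ω
  Rp2 = R4 ‖ Rs1 (parallel, both between nodes 0 and 2) = 1/(1/1.2 + 1/11000) = 1.2 Ω
R_th = 1.2 Ω
I_n = V_th/R_th = 0.001247/1.2 = 0.001039 A, and R_n = R_th = 1.2 Ω

Final answer: I_n = 0.001039 A, R_n = 1.2 Ω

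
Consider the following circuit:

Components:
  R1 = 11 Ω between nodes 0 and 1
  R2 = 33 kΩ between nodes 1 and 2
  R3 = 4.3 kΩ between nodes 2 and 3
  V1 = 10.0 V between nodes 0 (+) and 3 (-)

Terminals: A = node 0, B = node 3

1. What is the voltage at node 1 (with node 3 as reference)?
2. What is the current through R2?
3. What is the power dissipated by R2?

Nodal analysis, taking node 3 as the 0 V reference.
Source V1 fixes V_0 = 10 V.
KCL at each unknown node (sum of currents leaving = 0; resistances in Ω):
  Node 1: (V_1 - 10)/11 + (V_1 - V_2)/33000 = 0
  Node 2: (V_2 - V_1)/33000 + (V_2 - 0)/4300 = 0
Collecting terms (coefficients in siemens):
  0.09094·V_1 - 0.0000303·V_2 = 0.9091
  0.0002629·V_2 - 0.0000303·V_1 = 0
Determinant D = (0.09094)(0.0002629) - (-0.0000303)(-0.0000303) = 0.0000239
V_1 = [(0.9091)(0.0002629) - (-0.0000303)(0)]/D = 9.997 V
V_2 = [(0.09094)(0) - (0.9091)(-0.0000303)]/D = 1.152 V
Part 1:
  Read off the nodal solution: V_1 = 9.997 V
Part 2:
  I_R2 = (V_1 - V_2)/R2 = (9.997 - 1.152)/33000 = 0.000268 A
  Magnitude: I_R2 = 0.000268 A
Part 3:
  I_R2 = (V_1 - V_2)/R2 = (9.997 - 1.152)/33000 = 0.000268 A
  P_R2 = I_R2² × R2 = (0.000268)² × 33000 = 0.002371 W

Final answers:
1. V_1 = 9.997 V
2. I_R2 = 0.000268 A
3. P_R2 = 0.002371 W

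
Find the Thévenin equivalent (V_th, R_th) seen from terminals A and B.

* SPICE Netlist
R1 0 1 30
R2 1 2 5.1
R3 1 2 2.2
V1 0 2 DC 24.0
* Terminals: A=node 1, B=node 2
Step 1 — V_th is the open-circuit voltage V_A - V_B (nothing connected across the terminals).
Nodal analysis, taking node 2 as the 0 V reference.
Source V1 fixes V_0 = 24 V.
KCL at each unknown node (sum of currents leaving = 0; resistances in Ω):
  Node 1: (V_1 - 24)/30 + (V_1 - 0)/5.1 + (V_1 - 0)/2.2 = 0
Collecting terms: 0.684 × V_1 = 0.8  =>  V_1 = 1.17 V
V_th = V_1 - V_2 = 1.17 - 0 = 1.17 V
Step 2 — R_th: zero the source — replace V1 by a short circuit (node 2 merges into node 0) — and find the resistance seen between A (node 1) and B (node 0).
Reduce the network between node 1 (A) and node 0 (B) by series/parallel combination:
  Rp1 = R1 ‖ R2 ‖ R3 (parallel, all between nodes 0 and 1) = 1/(1/30 + 1/5.1 + 1/2.2) = 1.462 Ω
R_th = 1.462 Ω

Final answer: V_th = 1.17 V, R_th = 1.462 Ω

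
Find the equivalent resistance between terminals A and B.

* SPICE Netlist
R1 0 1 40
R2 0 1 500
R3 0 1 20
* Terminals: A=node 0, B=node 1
Reduce the network between node 0 (A) and node 1 (B) by series/parallel combination:
  Rp1 = R1 ‖ R2 ‖ R3 (parallel, all between nodes 0 and 1) = 1/(1/40 + 1/500 + 1/20) = 12.99 Ω
R_eq = 12.99 Ω

Final answer: 12.99 Ω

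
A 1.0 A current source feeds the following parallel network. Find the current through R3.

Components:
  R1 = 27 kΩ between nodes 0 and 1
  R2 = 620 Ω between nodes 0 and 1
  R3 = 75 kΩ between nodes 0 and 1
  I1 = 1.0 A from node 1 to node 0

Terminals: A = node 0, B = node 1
All resistors sit directly between nodes 0 and 1, so they are in parallel and share one voltage V; the full source current 1 A splits among them.
1/R_par = 1/27000 + 1/620 + 1/75000 = 0.001663 S  =>  R_par = 601.2 Ω
V = I × R_par = 1 × 601.2 = 601.2 V
I_R3 = V/R3 = 601.2/75000 = 0.008016 A

Final answer: 0.008016 A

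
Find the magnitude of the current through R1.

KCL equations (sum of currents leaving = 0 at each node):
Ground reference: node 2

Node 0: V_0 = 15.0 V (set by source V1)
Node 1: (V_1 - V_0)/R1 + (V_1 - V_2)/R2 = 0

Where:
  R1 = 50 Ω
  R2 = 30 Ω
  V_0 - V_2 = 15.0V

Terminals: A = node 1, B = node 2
Nodal analysis, taking node 2 as the 0 V reference.
Source V1 fixes V_0 = 15 V.
KCL at each unknown node (sum of currents leaving = 0; resistances in Ω):
  Node 1: (V_1 - 15)/50 + (V_1 - 0)/30 = 0
Collecting terms: 0.05333 × V_1 = 0.3  =>  V_1 = 5.625 V
I_R1 = (V_0 - V_1)/R1 = (15 - 5.625)/50 = 0.1875 A
|I_R1| = 0.1875 A

Final answer: |I_R1| = 0.1875 A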